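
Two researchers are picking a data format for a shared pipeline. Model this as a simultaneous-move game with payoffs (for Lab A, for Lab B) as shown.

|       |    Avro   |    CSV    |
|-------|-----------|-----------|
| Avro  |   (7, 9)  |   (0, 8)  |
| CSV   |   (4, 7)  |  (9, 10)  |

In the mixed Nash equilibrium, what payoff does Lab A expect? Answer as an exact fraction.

Lab B mixes with probability q on Avro, chosen so Lab A is indifferent: 7q + 0(1−q) = 4q + 9(1−q) gives q = 3/4.
Lab A's expected payoff (from either row, since indifferent) is 7·3/4 + 0·1/4 = 21/4.

21/4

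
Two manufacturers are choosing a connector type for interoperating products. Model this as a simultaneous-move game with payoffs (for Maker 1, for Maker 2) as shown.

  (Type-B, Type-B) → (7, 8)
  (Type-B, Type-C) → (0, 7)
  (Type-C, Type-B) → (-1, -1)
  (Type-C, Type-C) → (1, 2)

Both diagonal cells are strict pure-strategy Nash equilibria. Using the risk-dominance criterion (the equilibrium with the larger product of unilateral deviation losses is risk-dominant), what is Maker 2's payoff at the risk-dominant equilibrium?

8

At both Type-B: Maker 1 loses 7 − (-1) = 8 by deviating; Maker 2 loses 8 − 7 = 1. Product = 8·1 = 8.
At both Type-C: Maker 1 loses 1 − 0 = 1 by deviating; Maker 2 loses 2 − (-1) = 3. Product = 1·3 = 3.
8 > 3, so both Type-B is risk-dominant. Maker 2's payoff there is 8.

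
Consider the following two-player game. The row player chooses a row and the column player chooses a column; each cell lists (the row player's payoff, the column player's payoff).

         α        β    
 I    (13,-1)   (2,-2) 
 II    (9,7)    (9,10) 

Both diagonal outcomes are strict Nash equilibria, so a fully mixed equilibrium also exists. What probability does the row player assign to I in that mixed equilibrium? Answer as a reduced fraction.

3/4

The row player's mix p on I must make the column player indifferent between α and β.
The column player's payoff from α: (-1)p + 7(1−p). From β: (-2)p + 10(1−p).
Set equal: 1p = 3(1−p) → p = 3/4.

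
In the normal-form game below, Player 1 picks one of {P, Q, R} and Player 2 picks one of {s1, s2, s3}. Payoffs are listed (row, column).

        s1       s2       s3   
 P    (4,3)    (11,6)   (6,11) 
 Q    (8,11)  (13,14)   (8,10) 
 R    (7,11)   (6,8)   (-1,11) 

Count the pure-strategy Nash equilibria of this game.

(Q, s2): Player 1 gets 13 (best alternative 11); Player 2 gets 14 (best alternative 11). Neither deviates — NE.
(R, s3) is not a NE: Player 1 would switch to Q (8 > -1).
No other cell survives both best-response checks, so there is 1 pure NE.

1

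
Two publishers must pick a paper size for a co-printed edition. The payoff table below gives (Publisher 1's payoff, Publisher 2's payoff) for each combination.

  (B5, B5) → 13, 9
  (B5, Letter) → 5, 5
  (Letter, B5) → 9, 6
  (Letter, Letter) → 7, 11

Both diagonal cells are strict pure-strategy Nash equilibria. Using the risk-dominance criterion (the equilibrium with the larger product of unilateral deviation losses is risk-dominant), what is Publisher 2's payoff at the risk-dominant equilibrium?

9

At both B5: Publisher 1 loses 13 − 9 = 4 by deviating; Publisher 2 loses 9 − 5 = 4. Product = 4·4 = 16.
At both Letter: Publisher 1 loses 7 − 5 = 2 by deviating; Publisher 2 loses 11 − 6 = 5. Product = 2·5 = 10.
16 > 10, so both B5 is risk-dominant. Publisher 2's payoff there is 9.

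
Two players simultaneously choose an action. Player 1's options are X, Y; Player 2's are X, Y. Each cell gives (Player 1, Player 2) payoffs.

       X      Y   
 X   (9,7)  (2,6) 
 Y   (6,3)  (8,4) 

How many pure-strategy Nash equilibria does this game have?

Both X: Player 1 gets 9 (best alternative 6); Player 2 gets 7 (best alternative 6). Neither deviates — NE.
Both Y: Player 1 gets 8 (best alternative 2); Player 2 gets 4 (best alternative 3). Neither deviates — NE.
(Y, X) is not a NE: Player 1 would switch to X (9 > 6).
No other cell survives both best-response checks, so there are 2 pure NE.

2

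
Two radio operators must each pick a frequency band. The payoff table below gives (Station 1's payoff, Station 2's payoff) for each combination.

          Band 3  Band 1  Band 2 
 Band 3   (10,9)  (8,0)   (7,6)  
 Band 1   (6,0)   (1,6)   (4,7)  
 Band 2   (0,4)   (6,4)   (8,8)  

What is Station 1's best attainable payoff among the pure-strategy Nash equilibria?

Both Band 3 is a pure NE (Station 1: 10 ≥ 6; Station 2: 9 ≥ 6). Station 1 gets 10.
Both Band 2 is a pure NE (Station 1: 8 ≥ 7; Station 2: 8 ≥ 4). Station 1 gets 8.
Every other cell has a profitable deviation for at least one player. Highest of {10, 8} is 10.

10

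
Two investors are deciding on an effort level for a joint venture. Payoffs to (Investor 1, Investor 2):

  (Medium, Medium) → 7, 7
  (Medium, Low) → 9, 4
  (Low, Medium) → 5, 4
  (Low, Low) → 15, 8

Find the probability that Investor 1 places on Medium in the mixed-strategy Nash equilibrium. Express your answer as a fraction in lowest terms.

Investor 1's mix p on Medium must make Investor 2 indifferent between Medium and Low.
Investor 2's payoff from Medium: 7p + 4(1−p). From Low: 4p + 8(1−p).
Set equal: 3p = 4(1−p) → p = 4/7.

4/7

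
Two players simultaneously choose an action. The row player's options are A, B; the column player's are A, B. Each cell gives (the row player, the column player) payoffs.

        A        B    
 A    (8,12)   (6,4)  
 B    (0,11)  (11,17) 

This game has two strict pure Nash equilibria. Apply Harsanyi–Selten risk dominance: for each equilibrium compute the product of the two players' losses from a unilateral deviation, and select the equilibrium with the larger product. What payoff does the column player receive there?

At both A: the row player loses 8 − 0 = 8 by deviating; the column player loses 12 − 4 = 8. Product = 8·8 = 64.
At both B: the row player loses 11 − 6 = 5 by deviating; the column player loses 17 − 11 = 6. Product = 5·6 = 30.
64 > 30, so both A is risk-dominant. The column player's payoff there is 12.

12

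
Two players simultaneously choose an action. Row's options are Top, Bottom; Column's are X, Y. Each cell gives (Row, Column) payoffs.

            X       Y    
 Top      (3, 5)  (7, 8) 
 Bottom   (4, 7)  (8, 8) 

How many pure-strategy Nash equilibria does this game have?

(Bottom, Y): Row gets 8 (best alternative 7); Column gets 8 (best alternative 7). Neither deviates — NE.
(Top, X) is not a NE: Row would switch to Bottom (4 > 3).
No other cell survives both best-response checks, so there is 1 pure NE.

1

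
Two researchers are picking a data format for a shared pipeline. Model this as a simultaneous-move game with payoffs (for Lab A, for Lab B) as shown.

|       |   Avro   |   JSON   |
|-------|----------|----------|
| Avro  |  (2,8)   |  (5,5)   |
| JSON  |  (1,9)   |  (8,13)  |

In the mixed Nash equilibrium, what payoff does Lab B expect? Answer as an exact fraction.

Lab A mixes with probability p on Avro, chosen so Lab B is indifferent: 8p + 9(1−p) = 5p + 13(1−p) gives p = 4/7.
Lab B's expected payoff is 8·4/7 + 9·3/7 = 59/7.

59/7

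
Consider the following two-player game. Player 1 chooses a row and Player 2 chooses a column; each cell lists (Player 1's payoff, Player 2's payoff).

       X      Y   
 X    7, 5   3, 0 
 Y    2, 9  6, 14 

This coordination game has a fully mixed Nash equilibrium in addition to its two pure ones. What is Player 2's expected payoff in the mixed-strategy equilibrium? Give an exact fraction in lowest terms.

7

Player 1 mixes with probability p on X, chosen so Player 2 is indifferent: 5p + 9(1−p) = 0p + 14(1−p) gives p = 1/2.
Player 2's expected payoff is 5·1/2 + 9·1/2 = 7.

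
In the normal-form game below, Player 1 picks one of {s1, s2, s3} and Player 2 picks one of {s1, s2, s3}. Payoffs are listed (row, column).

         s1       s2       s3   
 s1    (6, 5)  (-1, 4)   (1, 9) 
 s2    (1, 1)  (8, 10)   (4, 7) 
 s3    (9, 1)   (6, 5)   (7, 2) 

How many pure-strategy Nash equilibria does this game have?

Both s2: Player 1 gets 8 (best alternative 6); Player 2 gets 10 (best alternative 7). Neither deviates — NE.
Both s3 is not a NE: Player 2 would switch to s2 (5 > 2).
No other cell survives both best-response checks, so there is 1 pure NE.

1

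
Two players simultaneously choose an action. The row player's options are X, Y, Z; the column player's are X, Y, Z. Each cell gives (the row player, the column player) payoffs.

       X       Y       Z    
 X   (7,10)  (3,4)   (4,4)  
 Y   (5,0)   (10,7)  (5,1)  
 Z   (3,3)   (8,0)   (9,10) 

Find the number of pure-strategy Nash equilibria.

Both X: the row player gets 7 (best alternative 5); the column player gets 10 (best alternative 4). Neither deviates — NE.
Both Y: the row player gets 10 (best alternative 8); the column player gets 7 (best alternative 1). Neither deviates — NE.
Both Z: the row player gets 9 (best alternative 5); the column player gets 10 (best alternative 3). Neither deviates — NE.
(Y, Z) is not a NE: the row player would switch to Z (9 > 5).
No other cell survives both best-response checks, so there are 3 pure NE.

3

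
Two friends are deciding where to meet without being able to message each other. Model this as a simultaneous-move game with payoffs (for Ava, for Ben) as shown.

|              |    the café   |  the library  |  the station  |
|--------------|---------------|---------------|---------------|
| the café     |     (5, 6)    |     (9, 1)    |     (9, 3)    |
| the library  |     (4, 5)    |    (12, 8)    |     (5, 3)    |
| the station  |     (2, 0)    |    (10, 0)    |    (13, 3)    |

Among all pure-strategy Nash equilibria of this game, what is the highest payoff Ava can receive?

Both the café is a pure NE (Ava: 5 ≥ 4; Ben: 6 ≥ 3). Ava gets 5.
Both the library is a pure NE (Ava: 12 ≥ 10; Ben: 8 ≥ 5). Ava gets 12.
Both the station is a pure NE (Ava: 13 ≥ 9; Ben: 3 ≥ 0). Ava gets 13.
Every other cell has a profitable deviation for at least one player. Highest of {5, 12, 13} is 13.

13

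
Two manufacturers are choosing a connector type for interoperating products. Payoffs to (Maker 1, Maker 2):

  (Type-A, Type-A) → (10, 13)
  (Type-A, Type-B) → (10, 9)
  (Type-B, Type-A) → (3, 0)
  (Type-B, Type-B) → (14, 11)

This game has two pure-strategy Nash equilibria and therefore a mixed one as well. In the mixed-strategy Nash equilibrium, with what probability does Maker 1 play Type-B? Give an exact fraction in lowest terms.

Maker 1's mix p on Type-A must make Maker 2 indifferent between Type-A and Type-B.
Maker 2's payoff from Type-A: 13p + 0(1−p). From Type-B: 9p + 11(1−p).
Set equal: 4p = 11(1−p) → p = 11/15.
Probability on Type-B is 1 − 11/15 = 4/15.

4/15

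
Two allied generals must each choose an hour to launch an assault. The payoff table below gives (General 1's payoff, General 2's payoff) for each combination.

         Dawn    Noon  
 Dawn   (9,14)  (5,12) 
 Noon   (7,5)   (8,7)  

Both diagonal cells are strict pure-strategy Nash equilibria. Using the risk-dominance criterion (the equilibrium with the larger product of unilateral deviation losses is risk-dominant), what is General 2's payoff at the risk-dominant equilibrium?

At both Dawn: General 1 loses 9 − 7 = 2 by deviating; General 2 loses 14 − 12 = 2. Product = 2·2 = 4.
At both Noon: General 1 loses 8 − 5 = 3 by deviating; General 2 loses 7 − 5 = 2. Product = 3·2 = 6.
6 > 4, so both Noon is risk-dominant. General 2's payoff there is 7.

7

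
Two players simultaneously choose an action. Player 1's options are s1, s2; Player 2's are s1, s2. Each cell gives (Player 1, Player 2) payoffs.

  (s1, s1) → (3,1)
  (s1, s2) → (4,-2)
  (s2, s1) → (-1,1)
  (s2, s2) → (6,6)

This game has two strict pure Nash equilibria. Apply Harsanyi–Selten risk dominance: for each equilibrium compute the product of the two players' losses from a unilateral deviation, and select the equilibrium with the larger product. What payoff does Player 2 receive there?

At both s1: Player 1 loses 3 − (-1) = 4 by deviating; Player 2 loses 1 − (-2) = 3. Product = 4·3 = 12.
At both s2: Player 1 loses 6 − 4 = 2 by deviating; Player 2 loses 6 − 1 = 5. Product = 2·5 = 10.
12 > 10, so both s1 is risk-dominant. Player 2's payoff there is 1.

1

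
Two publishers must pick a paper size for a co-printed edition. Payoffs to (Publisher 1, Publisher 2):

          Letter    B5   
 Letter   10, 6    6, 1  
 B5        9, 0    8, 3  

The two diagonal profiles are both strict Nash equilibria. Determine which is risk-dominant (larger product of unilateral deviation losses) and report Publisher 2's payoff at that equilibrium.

At both Letter: Publisher 1 loses 10 − 9 = 1 by deviating; Publisher 2 loses 6 − 1 = 5. Product = 1·5 = 5.
At both B5: Publisher 1 loses 8 − 6 = 2 by deviating; Publisher 2 loses 3 − 0 = 3. Product = 2·3 = 6.
6 > 5, so both B5 is risk-dominant. Publisher 2's payoff there is 3.

3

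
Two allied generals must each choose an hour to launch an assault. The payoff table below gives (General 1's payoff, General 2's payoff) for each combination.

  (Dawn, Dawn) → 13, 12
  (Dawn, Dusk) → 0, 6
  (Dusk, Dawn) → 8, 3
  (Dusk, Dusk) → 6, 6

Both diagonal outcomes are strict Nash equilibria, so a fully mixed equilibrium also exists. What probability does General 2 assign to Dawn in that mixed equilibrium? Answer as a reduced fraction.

6/11

General 2's mix q on Dawn must make General 1 indifferent between Dawn and Dusk.
General 1's payoff from Dawn: 13q + 0(1−q). From Dusk: 8q + 6(1−q).
Set equal: 5q = 6(1−q) → q = 6/11.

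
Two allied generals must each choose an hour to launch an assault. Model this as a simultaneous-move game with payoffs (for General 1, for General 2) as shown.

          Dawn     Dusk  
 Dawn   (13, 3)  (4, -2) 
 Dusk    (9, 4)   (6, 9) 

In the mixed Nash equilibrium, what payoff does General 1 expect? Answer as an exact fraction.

7

General 2 mixes with probability q on Dawn, chosen so General 1 is indifferent: 13q + 4(1−q) = 9q + 6(1−q) gives q = 1/3.
General 1's expected payoff (from either row, since indifferent) is 13·1/3 + 4·2/3 = 7.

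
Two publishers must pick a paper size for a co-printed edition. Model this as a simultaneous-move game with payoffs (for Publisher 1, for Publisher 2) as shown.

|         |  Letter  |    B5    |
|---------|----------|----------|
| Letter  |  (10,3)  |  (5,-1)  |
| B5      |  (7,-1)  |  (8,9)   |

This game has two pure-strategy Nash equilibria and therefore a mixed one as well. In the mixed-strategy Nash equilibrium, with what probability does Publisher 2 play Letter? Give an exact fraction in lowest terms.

1/2

Publisher 2's mix q on Letter must make Publisher 1 indifferent between Letter and B5.
Publisher 1's payoff from Letter: 10q + 5(1−q). From B5: 7q + 8(1−q).
Set equal: 3q = 3(1−q) → q = 3/6 = 1/2.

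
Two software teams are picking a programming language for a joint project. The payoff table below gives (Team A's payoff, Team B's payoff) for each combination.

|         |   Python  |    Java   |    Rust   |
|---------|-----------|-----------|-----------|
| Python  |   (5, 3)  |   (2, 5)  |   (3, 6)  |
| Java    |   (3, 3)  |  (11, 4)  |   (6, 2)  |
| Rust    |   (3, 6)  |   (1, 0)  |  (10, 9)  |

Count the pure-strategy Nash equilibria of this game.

Both Java: Team A gets 11 (best alternative 2); Team B gets 4 (best alternative 3). Neither deviates — NE.
Both Rust: Team A gets 10 (best alternative 6); Team B gets 9 (best alternative 6). Neither deviates — NE.
Both Python is not a NE: Team B would switch to Rust (6 > 3).
No other cell survives both best-response checks, so there are 2 pure NE.

2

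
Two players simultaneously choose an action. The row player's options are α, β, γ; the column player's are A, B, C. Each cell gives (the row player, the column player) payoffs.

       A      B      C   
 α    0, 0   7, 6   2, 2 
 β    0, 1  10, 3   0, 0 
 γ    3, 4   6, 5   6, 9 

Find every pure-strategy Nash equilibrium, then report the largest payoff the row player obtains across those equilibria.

(β, B) is a pure NE (the row player: 10 ≥ 7; the column player: 3 ≥ 1). The row player gets 10.
(γ, C) is a pure NE (the row player: 6 ≥ 2; the column player: 9 ≥ 5). The row player gets 6.
Every other cell has a profitable deviation for at least one player. Highest of {10, 6} is 10.

10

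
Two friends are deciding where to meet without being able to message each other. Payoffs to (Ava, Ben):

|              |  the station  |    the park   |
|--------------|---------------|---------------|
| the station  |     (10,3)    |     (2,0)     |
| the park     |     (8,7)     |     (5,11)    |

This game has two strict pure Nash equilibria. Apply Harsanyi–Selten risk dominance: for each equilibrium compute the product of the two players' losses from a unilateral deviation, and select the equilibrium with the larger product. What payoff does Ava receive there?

At both the station: Ava loses 10 − 8 = 2 by deviating; Ben loses 3 − 0 = 3. Product = 2·3 = 6.
At both the park: Ava loses 5 − 2 = 3 by deviating; Ben loses 11 − 7 = 4. Product = 3·4 = 12.
12 > 6, so both the park is risk-dominant. Ava's payoff there is 5.

5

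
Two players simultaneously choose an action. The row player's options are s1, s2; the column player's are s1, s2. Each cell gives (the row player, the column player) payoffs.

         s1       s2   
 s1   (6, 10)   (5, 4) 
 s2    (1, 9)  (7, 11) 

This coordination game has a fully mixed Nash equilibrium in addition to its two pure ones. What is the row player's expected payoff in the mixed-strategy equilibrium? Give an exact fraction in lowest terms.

The column player mixes with probability q on s1, chosen so the row player is indifferent: 6q + 5(1−q) = 1q + 7(1−q) gives q = 2/7.
The row player's expected payoff (from either row, since indifferent) is 6·2/7 + 5·5/7 = 37/7.

37/7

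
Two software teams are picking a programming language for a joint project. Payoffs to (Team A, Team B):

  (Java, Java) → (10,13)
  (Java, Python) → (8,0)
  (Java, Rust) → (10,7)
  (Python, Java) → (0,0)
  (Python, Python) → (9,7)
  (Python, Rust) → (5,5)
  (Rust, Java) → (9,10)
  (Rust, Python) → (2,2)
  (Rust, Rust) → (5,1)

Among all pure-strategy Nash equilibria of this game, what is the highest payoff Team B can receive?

13

Both Java is a pure NE (Team A: 10 ≥ 9; Team B: 13 ≥ 7). Team B gets 13.
Both Python is a pure NE (Team A: 9 ≥ 8; Team B: 7 ≥ 5). Team B gets 7.
Every other cell has a profitable deviation for at least one player. Highest of {13, 7} is 13.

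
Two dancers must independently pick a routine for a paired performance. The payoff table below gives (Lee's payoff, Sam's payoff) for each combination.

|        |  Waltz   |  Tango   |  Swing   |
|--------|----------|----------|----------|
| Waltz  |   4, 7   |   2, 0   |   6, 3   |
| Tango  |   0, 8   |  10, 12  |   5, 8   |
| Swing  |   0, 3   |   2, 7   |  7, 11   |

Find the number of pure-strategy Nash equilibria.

Both Waltz: Lee gets 4 (best alternative 0); Sam gets 7 (best alternative 3). Neither deviates — NE.
Both Tango: Lee gets 10 (best alternative 2); Sam gets 12 (best alternative 8). Neither deviates — NE.
Both Swing: Lee gets 7 (best alternative 6); Sam gets 11 (best alternative 7). Neither deviates — NE.
(Tango, Waltz) is not a NE: Lee would switch to Waltz (4 > 0).
No other cell survives both best-response checks, so there are 3 pure NE.

3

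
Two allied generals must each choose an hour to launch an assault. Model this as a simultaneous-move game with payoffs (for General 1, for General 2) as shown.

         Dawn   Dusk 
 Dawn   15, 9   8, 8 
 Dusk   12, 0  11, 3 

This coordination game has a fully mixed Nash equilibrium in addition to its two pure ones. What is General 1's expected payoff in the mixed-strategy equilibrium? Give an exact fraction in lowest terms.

General 2 mixes with probability q on Dawn, chosen so General 1 is indifferent: 15q + 8(1−q) = 12q + 11(1−q) gives q = 1/2.
General 1's expected payoff (from either row, since indifferent) is 15·1/2 + 8·1/2 = 23/2.

23/2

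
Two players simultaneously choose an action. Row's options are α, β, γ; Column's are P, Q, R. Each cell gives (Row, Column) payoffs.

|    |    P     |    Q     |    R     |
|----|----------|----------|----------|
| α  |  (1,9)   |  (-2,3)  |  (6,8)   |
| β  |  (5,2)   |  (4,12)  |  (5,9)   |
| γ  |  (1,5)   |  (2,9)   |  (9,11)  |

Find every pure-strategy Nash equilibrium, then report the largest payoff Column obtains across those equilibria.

12

(β, Q) is a pure NE (Row: 4 ≥ 2; Column: 12 ≥ 9). Column gets 12.
(γ, R) is a pure NE (Row: 9 ≥ 6; Column: 11 ≥ 9). Column gets 11.
Every other cell has a profitable deviation for at least one player. Highest of {12, 11} is 12.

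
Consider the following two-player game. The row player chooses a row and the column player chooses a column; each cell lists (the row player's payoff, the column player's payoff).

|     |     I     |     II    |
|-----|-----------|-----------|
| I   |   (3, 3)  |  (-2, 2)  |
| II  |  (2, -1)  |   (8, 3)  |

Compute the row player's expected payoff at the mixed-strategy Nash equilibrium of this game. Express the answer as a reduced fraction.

28/11

The column player mixes with probability q on I, chosen so the row player is indifferent: 3q + (-2)(1−q) = 2q + 8(1−q) gives q = 10/11.
The row player's expected payoff (from either row, since indifferent) is 3·10/11 + (-2)·1/11 = 28/11.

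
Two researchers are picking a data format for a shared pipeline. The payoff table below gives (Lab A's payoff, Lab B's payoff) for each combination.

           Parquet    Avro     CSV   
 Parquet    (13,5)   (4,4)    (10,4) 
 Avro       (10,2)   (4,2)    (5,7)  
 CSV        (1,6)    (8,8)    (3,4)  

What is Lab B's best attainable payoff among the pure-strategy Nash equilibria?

8

Both Parquet is a pure NE (Lab A: 13 ≥ 10; Lab B: 5 ≥ 4). Lab B gets 5.
(CSV, Avro) is a pure NE (Lab A: 8 ≥ 4; Lab B: 8 ≥ 6). Lab B gets 8.
Every other cell has a profitable deviation for at least one player. Highest of {5, 8} is 8.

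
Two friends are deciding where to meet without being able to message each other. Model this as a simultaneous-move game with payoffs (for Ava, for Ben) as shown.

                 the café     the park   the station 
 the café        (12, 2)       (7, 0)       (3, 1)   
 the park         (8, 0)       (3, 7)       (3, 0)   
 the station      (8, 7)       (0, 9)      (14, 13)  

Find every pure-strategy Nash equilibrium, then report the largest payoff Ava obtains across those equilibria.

14

Both the café is a pure NE (Ava: 12 ≥ 8; Ben: 2 ≥ 1). Ava gets 12.
Both the station is a pure NE (Ava: 14 ≥ 3; Ben: 13 ≥ 9). Ava gets 14.
Every other cell has a profitable deviation for at least one player. Highest of {12, 14} is 14.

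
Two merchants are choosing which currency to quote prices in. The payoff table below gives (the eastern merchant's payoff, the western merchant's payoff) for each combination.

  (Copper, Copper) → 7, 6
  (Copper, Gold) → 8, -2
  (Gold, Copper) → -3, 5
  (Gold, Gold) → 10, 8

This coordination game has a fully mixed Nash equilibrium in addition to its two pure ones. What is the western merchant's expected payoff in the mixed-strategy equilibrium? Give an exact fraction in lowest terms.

The eastern merchant mixes with probability p on Copper, chosen so the western merchant is indifferent: 6p + 5(1−p) = (-2)p + 8(1−p) gives p = 3/11.
The western merchant's expected payoff is 6·3/11 + 5·8/11 = 58/11.

58/11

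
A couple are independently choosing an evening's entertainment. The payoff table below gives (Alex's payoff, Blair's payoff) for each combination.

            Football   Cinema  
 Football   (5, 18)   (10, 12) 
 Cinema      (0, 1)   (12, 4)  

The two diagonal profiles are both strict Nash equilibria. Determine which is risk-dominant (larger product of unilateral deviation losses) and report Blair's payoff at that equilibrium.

18

At both Football: Alex loses 5 − 0 = 5 by deviating; Blair loses 18 − 12 = 6. Product = 5·6 = 30.
At both Cinema: Alex loses 12 − 10 = 2 by deviating; Blair loses 4 − 1 = 3. Product = 2·3 = 6.
30 > 6, so both Football is risk-dominant. Blair's payoff there is 18.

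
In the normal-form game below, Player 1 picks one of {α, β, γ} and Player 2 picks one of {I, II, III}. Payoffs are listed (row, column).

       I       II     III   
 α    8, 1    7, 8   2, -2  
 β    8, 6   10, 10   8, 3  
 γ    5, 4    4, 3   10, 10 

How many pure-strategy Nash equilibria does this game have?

(β, II): Player 1 gets 10 (best alternative 7); Player 2 gets 10 (best alternative 6). Neither deviates — NE.
(γ, III): Player 1 gets 10 (best alternative 8); Player 2 gets 10 (best alternative 4). Neither deviates — NE.
(α, I) is not a NE: Player 2 would switch to II (8 > 1).
No other cell survives both best-response checks, so there are 2 pure NE.

2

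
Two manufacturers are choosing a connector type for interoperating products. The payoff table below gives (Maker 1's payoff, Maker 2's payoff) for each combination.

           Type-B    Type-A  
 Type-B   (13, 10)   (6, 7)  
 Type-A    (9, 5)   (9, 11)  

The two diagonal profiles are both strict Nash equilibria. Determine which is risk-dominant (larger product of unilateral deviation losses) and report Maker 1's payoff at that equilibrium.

At both Type-B: Maker 1 loses 13 − 9 = 4 by deviating; Maker 2 loses 10 − 7 = 3. Product = 4·3 = 12.
At both Type-A: Maker 1 loses 9 − 6 = 3 by deviating; Maker 2 loses 11 − 5 = 6. Product = 3·6 = 18.
18 > 12, so both Type-A is risk-dominant. Maker 1's payoff there is 9.

9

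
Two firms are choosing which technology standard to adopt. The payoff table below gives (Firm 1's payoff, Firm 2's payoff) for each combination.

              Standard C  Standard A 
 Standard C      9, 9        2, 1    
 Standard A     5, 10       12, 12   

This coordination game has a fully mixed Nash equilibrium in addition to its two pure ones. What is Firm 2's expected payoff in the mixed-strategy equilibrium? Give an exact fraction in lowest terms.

49/5

Firm 1 mixes with probability p on Standard C, chosen so Firm 2 is indifferent: 9p + 10(1−p) = 1p + 12(1−p) gives p = 1/5.
Firm 2's expected payoff is 9·1/5 + 10·4/5 = 49/5.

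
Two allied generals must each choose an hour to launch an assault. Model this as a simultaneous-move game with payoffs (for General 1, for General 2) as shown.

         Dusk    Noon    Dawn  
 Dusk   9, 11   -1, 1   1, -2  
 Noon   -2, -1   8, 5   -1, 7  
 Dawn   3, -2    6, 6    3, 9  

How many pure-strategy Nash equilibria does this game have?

2

Both Dusk: General 1 gets 9 (best alternative 3); General 2 gets 11 (best alternative 1). Neither deviates — NE.
Both Dawn: General 1 gets 3 (best alternative 1); General 2 gets 9 (best alternative 6). Neither deviates — NE.
Both Noon is not a NE: General 2 would switch to Dawn (7 > 5).
No other cell survives both best-response checks, so there are 2 pure NE.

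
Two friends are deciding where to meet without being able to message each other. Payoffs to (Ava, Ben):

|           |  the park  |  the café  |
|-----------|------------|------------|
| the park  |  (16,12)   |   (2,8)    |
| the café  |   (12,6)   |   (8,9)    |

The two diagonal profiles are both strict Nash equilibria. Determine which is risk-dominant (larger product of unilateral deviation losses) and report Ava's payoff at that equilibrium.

At both the park: Ava loses 16 − 12 = 4 by deviating; Ben loses 12 − 8 = 4. Product = 4·4 = 16.
At both the café: Ava loses 8 − 2 = 6 by deviating; Ben loses 9 − 6 = 3. Product = 6·3 = 18.
18 > 16, so both the café is risk-dominant. Ava's payoff there is 8.

8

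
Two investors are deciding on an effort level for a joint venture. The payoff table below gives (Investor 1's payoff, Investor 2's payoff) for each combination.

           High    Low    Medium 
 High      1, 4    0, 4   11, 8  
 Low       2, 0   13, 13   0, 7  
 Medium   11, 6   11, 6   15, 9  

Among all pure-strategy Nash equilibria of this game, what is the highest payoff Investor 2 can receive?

Both Low is a pure NE (Investor 1: 13 ≥ 11; Investor 2: 13 ≥ 7). Investor 2 gets 13.
Both Medium is a pure NE (Investor 1: 15 ≥ 11; Investor 2: 9 ≥ 6). Investor 2 gets 9.
Every other cell has a profitable deviation for at least one player. Highest of {13, 9} is 13.

13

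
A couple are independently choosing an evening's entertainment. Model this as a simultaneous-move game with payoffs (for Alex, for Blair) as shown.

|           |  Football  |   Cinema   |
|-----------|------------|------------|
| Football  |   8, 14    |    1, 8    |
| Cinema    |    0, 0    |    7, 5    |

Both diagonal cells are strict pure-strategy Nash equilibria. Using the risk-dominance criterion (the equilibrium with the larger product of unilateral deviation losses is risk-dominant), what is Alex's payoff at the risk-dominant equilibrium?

8

At both Football: Alex loses 8 − 0 = 8 by deviating; Blair loses 14 − 8 = 6. Product = 8·6 = 48.
At both Cinema: Alex loses 7 − 1 = 6 by deviating; Blair loses 5 − 0 = 5. Product = 6·5 = 30.
48 > 30, so both Football is risk-dominant. Alex's payoff there is 8.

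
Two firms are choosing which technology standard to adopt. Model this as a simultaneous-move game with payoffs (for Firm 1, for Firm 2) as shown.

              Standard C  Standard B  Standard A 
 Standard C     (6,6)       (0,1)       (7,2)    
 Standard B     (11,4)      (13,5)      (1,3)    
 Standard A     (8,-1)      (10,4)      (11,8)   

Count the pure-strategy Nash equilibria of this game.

2

Both Standard B: Firm 1 gets 13 (best alternative 10); Firm 2 gets 5 (best alternative 4). Neither deviates — NE.
Both Standard A: Firm 1 gets 11 (best alternative 7); Firm 2 gets 8 (best alternative 4). Neither deviates — NE.
Both Standard C is not a NE: Firm 1 would switch to Standard B (11 > 6).
No other cell survives both best-response checks, so there are 2 pure NE.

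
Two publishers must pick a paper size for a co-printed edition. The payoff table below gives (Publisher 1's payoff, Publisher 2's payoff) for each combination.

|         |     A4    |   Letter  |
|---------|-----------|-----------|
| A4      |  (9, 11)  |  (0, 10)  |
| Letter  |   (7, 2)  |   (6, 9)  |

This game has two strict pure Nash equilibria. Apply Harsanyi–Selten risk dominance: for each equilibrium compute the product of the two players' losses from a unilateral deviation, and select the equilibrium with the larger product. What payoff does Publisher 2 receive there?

At both A4: Publisher 1 loses 9 − 7 = 2 by deviating; Publisher 2 loses 11 − 10 = 1. Product = 2·1 = 2.
At both Letter: Publisher 1 loses 6 − 0 = 6 by deviating; Publisher 2 loses 9 − 2 = 7. Product = 6·7 = 42.
42 > 2, so both Letter is risk-dominant. Publisher 2's payoff there is 9.

9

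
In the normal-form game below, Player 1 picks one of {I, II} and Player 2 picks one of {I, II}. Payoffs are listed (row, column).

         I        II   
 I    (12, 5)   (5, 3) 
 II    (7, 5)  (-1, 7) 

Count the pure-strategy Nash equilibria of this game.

1

Both I: Player 1 gets 12 (best alternative 7); Player 2 gets 5 (best alternative 3). Neither deviates — NE.
Both II is not a NE: Player 1 would switch to I (5 > -1).
No other cell survives both best-response checks, so there is 1 pure NE.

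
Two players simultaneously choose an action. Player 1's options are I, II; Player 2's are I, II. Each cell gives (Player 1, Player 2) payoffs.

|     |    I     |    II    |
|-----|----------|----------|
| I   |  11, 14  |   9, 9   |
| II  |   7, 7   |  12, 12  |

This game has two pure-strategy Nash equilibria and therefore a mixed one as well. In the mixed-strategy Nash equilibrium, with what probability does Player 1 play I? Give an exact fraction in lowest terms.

Player 1's mix p on I must make Player 2 indifferent between I and II.
Player 2's payoff from I: 14p + 7(1−p). From II: 9p + 12(1−p).
Set equal: 5p = 5(1−p) → p = 5/10 = 1/2.

1/2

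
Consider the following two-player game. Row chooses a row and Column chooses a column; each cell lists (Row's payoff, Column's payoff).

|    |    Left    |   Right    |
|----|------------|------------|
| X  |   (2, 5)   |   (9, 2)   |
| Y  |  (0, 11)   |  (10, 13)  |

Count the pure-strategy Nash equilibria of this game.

2

(X, Left): Row gets 2 (best alternative 0); Column gets 5 (best alternative 2). Neither deviates — NE.
(Y, Right): Row gets 10 (best alternative 9); Column gets 13 (best alternative 11). Neither deviates — NE.
(Y, Left) is not a NE: Row would switch to X (2 > 0).
No other cell survives both best-response checks, so there are 2 pure NE.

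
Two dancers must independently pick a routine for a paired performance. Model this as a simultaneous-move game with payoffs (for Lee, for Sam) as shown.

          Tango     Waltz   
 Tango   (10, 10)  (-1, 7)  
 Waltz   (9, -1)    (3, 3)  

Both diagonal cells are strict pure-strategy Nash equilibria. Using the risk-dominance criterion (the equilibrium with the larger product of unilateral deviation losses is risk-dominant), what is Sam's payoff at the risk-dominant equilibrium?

At both Tango: Lee loses 10 − 9 = 1 by deviating; Sam loses 10 − 7 = 3. Product = 1·3 = 3.
At both Waltz: Lee loses 3 − (-1) = 4 by deviating; Sam loses 3 − (-1) = 4. Product = 4·4 = 16.
16 > 3, so both Waltz is risk-dominant. Sam's payoff there is 3.

3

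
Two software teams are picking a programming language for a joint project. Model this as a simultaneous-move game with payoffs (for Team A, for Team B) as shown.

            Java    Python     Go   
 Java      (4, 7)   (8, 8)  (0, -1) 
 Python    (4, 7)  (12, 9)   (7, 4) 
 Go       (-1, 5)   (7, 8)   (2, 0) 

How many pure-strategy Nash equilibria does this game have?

Both Python: Team A gets 12 (best alternative 8); Team B gets 9 (best alternative 7). Neither deviates — NE.
Both Java is not a NE: Team B would switch to Python (8 > 7).
No other cell survives both best-response checks, so there is 1 pure NE.

1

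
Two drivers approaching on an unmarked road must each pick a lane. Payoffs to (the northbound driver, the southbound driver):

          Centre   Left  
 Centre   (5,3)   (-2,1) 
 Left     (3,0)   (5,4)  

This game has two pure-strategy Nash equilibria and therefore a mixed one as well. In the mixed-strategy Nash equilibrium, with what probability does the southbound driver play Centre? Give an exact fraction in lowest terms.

7/9

The southbound driver's mix q on Centre must make the northbound driver indifferent between Centre and Left.
The northbound driver's payoff from Centre: 5q + (-2)(1−q). From Left: 3q + 5(1−q).
Set equal: 2q = 7(1−q) → q = 7/9.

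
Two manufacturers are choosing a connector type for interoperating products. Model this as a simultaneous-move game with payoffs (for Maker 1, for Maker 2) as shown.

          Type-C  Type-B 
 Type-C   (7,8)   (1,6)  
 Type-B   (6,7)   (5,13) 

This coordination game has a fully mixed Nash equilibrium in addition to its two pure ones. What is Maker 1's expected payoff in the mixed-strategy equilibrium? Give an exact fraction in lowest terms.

29/5

Maker 2 mixes with probability q on Type-C, chosen so Maker 1 is indifferent: 7q + 1(1−q) = 6q + 5(1−q) gives q = 4/5.
Maker 1's expected payoff (from either row, since indifferent) is 7·4/5 + 1·1/5 = 29/5.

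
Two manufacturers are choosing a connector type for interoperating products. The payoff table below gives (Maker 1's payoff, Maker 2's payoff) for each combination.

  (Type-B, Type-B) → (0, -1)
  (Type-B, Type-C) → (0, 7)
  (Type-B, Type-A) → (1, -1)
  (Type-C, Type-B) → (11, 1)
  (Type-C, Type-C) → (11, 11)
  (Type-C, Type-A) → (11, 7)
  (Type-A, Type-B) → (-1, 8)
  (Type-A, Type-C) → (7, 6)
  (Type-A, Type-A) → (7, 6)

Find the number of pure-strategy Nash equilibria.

Both Type-C: Maker 1 gets 11 (best alternative 7); Maker 2 gets 11 (best alternative 7). Neither deviates — NE.
Both Type-A is not a NE: Maker 1 would switch to Type-C (11 > 7).
No other cell survives both best-response checks, so there is 1 pure NE.

1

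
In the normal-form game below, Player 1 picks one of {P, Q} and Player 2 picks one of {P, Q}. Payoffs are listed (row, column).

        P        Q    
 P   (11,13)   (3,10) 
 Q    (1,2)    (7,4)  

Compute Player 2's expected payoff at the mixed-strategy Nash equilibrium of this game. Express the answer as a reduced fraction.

32/5

Player 1 mixes with probability p on P, chosen so Player 2 is indifferent: 13p + 2(1−p) = 10p + 4(1−p) gives p = 2/5.
Player 2's expected payoff is 13·2/5 + 2·3/5 = 32/5.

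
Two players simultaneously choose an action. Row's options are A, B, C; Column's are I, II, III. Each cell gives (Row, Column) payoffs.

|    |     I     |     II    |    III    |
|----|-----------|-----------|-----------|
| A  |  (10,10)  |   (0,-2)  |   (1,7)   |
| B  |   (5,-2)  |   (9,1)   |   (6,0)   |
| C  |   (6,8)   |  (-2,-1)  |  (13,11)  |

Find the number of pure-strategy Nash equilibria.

(A, I): Row gets 10 (best alternative 6); Column gets 10 (best alternative 7). Neither deviates — NE.
(B, II): Row gets 9 (best alternative 0); Column gets 1 (best alternative 0). Neither deviates — NE.
(C, III): Row gets 13 (best alternative 6); Column gets 11 (best alternative 8). Neither deviates — NE.
(B, I) is not a NE: Row would switch to A (10 > 5).
No other cell survives both best-response checks, so there are 3 pure NE.

3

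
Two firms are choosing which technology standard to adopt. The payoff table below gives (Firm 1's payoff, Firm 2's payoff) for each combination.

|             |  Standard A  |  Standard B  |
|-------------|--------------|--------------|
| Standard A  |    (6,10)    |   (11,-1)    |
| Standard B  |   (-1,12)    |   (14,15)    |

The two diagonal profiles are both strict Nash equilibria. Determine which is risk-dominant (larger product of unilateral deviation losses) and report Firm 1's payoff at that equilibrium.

6

At both Standard A: Firm 1 loses 6 − (-1) = 7 by deviating; Firm 2 loses 10 − (-1) = 11. Product = 7·11 = 77.
At both Standard B: Firm 1 loses 14 − 11 = 3 by deviating; Firm 2 loses 15 − 12 = 3. Product = 3·3 = 9.
77 > 9, so both Standard A is risk-dominant. Firm 1's payoff there is 6.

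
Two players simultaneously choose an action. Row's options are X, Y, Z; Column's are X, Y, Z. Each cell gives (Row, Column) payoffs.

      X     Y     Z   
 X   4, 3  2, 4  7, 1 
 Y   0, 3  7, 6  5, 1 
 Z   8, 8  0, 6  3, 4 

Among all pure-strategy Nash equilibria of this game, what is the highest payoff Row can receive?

Both Y is a pure NE (Row: 7 ≥ 2; Column: 6 ≥ 3). Row gets 7.
(Z, X) is a pure NE (Row: 8 ≥ 4; Column: 8 ≥ 6). Row gets 8.
Every other cell has a profitable deviation for at least one player. Highest of {7, 8} is 8.

8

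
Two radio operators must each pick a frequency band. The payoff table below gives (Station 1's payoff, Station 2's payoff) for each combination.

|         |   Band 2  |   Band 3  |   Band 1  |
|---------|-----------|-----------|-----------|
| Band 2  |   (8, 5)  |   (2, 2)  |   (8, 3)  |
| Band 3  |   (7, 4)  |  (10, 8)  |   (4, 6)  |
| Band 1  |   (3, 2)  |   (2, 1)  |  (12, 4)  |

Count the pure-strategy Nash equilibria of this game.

Both Band 2: Station 1 gets 8 (best alternative 7); Station 2 gets 5 (best alternative 3). Neither deviates — NE.
Both Band 3: Station 1 gets 10 (best alternative 2); Station 2 gets 8 (best alternative 6). Neither deviates — NE.
Both Band 1: Station 1 gets 12 (best alternative 8); Station 2 gets 4 (best alternative 2). Neither deviates — NE.
(Band 3, Band 1) is not a NE: Station 1 would switch to Band 1 (12 > 4).
No other cell survives both best-response checks, so there are 3 pure NE.

3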